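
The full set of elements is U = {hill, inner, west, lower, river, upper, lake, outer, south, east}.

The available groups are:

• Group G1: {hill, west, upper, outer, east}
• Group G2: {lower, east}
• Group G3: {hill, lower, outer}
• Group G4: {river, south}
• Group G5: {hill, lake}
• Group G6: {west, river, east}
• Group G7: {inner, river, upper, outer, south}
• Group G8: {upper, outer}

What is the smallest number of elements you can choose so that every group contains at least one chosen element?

4

Take H = {river, lake, outer, east}. Each listed group contains at least one of these, so H is a hitting set of size 4.
The groups G2, G4, G5, G8 are pairwise disjoint, so any hitting set needs a separate element for each — at least 4. Hence 4 is optimal.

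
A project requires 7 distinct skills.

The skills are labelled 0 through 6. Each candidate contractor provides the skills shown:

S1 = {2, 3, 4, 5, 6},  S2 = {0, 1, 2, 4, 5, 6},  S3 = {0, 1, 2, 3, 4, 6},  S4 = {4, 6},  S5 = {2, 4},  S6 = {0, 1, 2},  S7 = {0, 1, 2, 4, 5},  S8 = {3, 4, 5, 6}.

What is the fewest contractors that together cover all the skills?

S3 and S7 together: S3 ∪ S7 = {0, 1, 2, 3, 4, 5, 6} — every skill is covered.
No single contractor has all 7 skills (the largest, S2, has 6), so 2 is optimal.

2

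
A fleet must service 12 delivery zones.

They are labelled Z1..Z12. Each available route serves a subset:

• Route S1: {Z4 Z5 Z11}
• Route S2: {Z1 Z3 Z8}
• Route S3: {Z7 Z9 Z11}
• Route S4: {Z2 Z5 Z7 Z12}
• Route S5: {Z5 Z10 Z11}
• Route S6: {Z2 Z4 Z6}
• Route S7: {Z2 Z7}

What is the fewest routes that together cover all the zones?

5

Take {S2, S3, S4, S5, S6}. Their union is {Z1, Z2, Z3, Z4, Z5, Z6, Z7, Z8, Z9, Z10, Z11, Z12}, which is all 12 zones.
No 4 of the 7 routes cover everything (all 35 combinations miss at least one zone), so 5 is optimal.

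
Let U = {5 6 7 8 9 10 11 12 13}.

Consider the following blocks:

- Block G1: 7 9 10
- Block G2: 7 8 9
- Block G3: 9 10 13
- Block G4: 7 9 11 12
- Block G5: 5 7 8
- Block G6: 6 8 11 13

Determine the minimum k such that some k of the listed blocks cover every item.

4

Take {G1, G4, G5, G6}. Their union is {5, 6, 7, 8, 9, 10, 11, 12, 13}, which is all 9 items.
No 3 of the 6 blocks cover everything (all 20 combinations miss at least one item), so 4 is optimal.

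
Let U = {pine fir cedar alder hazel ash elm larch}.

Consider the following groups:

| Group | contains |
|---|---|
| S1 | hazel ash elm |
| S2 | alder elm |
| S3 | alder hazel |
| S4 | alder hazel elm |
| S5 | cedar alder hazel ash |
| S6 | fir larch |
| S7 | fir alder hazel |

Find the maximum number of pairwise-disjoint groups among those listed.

2

S2, S6 are pairwise disjoint (S2={alder,elm}; S6={fir,larch}).
Every remaining group overlaps one of these, and no 3 of the listed groups are pairwise disjoint, so 2 is the maximum.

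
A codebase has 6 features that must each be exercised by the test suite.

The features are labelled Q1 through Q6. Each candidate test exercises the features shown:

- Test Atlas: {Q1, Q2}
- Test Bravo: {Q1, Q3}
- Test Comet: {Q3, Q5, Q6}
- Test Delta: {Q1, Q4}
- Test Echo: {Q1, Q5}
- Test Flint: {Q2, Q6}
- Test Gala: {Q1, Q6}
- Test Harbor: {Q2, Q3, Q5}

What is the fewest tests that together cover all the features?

3

Take {Delta, Flint, Harbor}. Their union is {Q1, Q2, Q3, Q4, Q5, Q6}, which is all 6 features.
Only Delta contains Q4, so Delta is forced; the remaining 4 features need at least 2 more tests (each remaining test adds at most 3) — so at least 3 tests are needed, and 3 is optimal.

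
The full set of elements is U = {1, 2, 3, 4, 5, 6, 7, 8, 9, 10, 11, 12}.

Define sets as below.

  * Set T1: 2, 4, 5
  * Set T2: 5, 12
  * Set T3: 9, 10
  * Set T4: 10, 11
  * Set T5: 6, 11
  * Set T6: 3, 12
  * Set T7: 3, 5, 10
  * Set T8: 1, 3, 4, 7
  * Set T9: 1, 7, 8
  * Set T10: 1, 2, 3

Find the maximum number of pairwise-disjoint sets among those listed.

T1, T3, T5, T6, T9 are pairwise disjoint (T1={2,4,5}; T3={9,10}; T5={6,11}; T6={3,12}; T9={1,7,8}).
Every remaining set overlaps one of these, and no 6 of the listed sets are pairwise disjoint, so 5 is the maximum.

5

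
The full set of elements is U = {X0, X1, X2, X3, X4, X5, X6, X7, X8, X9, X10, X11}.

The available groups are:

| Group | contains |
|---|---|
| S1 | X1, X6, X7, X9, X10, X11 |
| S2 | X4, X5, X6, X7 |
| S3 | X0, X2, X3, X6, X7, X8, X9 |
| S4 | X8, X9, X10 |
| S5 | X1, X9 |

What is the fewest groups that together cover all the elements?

3

S1, S2, and S3 cover everything between them: the union {X0, X1, X2, X3, X4, X5, X6, X7, X8, X9, X10, X11} is all of U.
Only S3 contains X0, so S3 is forced; the remaining 5 elements need at least 2 more groups (each remaining group adds at most 3) — so at least 3 groups are needed, and 3 is optimal.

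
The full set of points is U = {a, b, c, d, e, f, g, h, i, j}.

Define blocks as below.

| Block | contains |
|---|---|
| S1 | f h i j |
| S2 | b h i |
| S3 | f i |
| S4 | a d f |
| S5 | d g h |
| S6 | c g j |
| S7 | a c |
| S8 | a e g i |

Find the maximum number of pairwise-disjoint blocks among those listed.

3

S3, S5, S7 are pairwise disjoint (S3={f,i}; S5={d,g,h}; S7={a,c}).
Every remaining block overlaps one of these, and no 4 of the listed blocks are pairwise disjoint, so 3 is the maximum.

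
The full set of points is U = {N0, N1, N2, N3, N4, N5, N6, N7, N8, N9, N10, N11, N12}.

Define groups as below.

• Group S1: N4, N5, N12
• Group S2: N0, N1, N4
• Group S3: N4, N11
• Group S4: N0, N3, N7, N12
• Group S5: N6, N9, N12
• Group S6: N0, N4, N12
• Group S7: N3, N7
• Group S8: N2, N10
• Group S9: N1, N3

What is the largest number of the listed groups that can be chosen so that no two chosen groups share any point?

4

S3, S5, S8, S9 are pairwise disjoint (S3={N4,N11}; S5={N6,N9,N12}; S8={N2,N10}; S9={N1,N3}).
Every remaining group overlaps one of these, and no 5 of the listed groups are pairwise disjoint, so 4 is the maximum.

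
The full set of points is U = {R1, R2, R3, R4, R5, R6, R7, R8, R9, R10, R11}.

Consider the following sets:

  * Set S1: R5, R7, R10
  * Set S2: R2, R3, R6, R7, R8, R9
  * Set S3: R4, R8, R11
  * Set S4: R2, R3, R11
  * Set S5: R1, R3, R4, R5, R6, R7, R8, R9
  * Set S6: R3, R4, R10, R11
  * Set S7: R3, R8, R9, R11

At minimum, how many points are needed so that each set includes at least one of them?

2

The 2 points {R7, R11} hit every set.
The sets S1, S4 are pairwise disjoint, so any hitting set needs a separate point for each — at least 2. Hence 2 is optimal.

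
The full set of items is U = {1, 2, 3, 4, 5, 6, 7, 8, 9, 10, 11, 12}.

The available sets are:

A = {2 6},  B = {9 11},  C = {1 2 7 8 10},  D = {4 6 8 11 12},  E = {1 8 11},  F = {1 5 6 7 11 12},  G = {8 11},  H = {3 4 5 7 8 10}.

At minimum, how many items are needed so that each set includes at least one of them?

3

The 3 items {6, 8, 9} hit every set.
The sets A, B, H are pairwise disjoint, so any hitting set needs a separate item for each — at least 3. Hence 3 is optimal.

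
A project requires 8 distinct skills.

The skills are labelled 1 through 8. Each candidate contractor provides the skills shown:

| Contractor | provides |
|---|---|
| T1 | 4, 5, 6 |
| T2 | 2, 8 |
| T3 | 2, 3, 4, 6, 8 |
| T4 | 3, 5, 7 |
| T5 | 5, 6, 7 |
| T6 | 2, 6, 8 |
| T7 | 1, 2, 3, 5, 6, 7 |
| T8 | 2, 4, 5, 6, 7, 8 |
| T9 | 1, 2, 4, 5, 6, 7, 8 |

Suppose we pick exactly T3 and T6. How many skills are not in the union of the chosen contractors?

3

Union of T3, T6 = {2, 3, 4, 6, 8}.
Not covered: 1, 5, 7 — 3 skills.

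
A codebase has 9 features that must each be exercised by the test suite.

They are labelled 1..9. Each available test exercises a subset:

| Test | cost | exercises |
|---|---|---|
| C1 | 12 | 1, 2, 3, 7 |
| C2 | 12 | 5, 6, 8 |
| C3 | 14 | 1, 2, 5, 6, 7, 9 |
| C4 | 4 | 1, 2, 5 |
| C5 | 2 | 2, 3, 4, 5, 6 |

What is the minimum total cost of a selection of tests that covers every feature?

28

C2, C3, C5 together cover every feature (C2 ∪ C3 ∪ C5 = {1, 2, 3, 4, 5, 6, 7, 8, 9}); total cost 12 + 14 + 2 = 28.
The greedy pick C5, C4, C3, C2 costs 32; no covering selection beats 28.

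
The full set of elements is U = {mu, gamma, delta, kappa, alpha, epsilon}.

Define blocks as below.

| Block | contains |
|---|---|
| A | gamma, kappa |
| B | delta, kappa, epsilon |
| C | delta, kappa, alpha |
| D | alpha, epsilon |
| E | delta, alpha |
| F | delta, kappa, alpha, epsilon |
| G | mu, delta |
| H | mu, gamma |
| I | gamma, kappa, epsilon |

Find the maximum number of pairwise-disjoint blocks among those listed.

3

A, D, G are pairwise disjoint (A={gamma,kappa}; D={alpha,epsilon}; G={mu,delta}).
Every remaining block overlaps one of these, and no 4 of the listed blocks are pairwise disjoint, so 3 is the maximum.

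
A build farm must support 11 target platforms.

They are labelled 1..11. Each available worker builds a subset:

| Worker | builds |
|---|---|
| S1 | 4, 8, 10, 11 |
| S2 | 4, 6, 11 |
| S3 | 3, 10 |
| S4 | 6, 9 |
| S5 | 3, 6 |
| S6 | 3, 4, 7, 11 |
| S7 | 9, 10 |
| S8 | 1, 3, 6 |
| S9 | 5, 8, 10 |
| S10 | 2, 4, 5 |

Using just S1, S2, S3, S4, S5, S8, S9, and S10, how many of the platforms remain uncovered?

Union of S1, S2, S3, S4, S5, S8, S9, S10 = {1, 2, 3, 4, 5, 6, 8, 9, 10, 11}.
Not covered: 7 — 1 platform.

1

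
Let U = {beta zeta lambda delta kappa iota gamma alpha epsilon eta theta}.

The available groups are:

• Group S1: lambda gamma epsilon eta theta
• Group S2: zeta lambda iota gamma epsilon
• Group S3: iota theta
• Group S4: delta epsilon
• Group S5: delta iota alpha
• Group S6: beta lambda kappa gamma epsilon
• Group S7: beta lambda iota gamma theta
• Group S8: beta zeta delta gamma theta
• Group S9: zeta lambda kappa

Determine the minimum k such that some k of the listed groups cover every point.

4

Take {S1, S5, S8, S9}. Their union is {beta, zeta, lambda, delta, kappa, iota, gamma, alpha, epsilon, eta, theta}, which is all 11 points.
No 3 of the 9 groups cover everything (all 84 combinations miss at least one point), so 4 is optimal.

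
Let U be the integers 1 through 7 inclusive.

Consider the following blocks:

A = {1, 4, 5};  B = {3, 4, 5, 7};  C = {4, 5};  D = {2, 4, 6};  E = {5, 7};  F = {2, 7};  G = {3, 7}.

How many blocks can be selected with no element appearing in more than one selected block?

D, E are pairwise disjoint (D={2,4,6}; E={5,7}).
Every remaining block overlaps one of these, and no 3 of the listed blocks are pairwise disjoint, so 2 is the maximum.

2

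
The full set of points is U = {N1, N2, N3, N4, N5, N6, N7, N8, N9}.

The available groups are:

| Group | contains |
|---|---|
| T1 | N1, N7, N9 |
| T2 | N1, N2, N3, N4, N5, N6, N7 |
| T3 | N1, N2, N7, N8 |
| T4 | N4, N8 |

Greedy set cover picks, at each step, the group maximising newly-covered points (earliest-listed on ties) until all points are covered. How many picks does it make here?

Greedy: pick T2 (covers 7 new) → pick T1 (covers 1 new) → pick T3 (covers 1 new). Total picks: 3.

3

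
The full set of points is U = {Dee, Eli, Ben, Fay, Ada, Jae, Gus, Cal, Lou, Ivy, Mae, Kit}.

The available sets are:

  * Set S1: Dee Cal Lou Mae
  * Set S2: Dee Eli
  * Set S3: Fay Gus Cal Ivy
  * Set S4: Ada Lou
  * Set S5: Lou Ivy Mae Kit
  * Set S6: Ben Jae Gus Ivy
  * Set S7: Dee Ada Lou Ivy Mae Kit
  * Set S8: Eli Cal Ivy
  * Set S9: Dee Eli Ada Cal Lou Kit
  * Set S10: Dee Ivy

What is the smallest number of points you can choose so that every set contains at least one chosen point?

H = {Dee, Lou, Ivy} meets every set (each contains at least one member of H), and |H| = 3.
The sets S2, S4, S6 are pairwise disjoint, so any hitting set needs a separate point for each — at least 3. Hence 3 is optimal.

3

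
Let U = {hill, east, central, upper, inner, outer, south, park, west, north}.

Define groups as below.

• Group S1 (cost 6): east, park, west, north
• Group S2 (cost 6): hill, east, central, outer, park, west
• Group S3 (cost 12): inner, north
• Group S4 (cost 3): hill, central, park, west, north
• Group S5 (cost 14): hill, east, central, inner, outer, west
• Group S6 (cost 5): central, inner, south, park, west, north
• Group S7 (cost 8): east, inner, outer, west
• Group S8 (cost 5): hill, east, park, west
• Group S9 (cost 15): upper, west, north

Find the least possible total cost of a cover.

S2, S6, S9 together cover every item (S2 ∪ S6 ∪ S9 = {hill, east, central, upper, inner, outer, south, park, west, north}); total cost 6 + 5 + 15 = 26.
The greedy pick S4, S6, S2, S9 costs 29; no covering selection beats 26.

26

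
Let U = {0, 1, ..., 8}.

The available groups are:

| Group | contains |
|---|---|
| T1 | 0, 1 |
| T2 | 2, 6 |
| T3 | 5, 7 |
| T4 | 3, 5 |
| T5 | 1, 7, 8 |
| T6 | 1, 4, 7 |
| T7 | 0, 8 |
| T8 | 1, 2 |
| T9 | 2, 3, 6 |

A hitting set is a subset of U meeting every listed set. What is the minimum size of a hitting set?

The 4 items {0, 2, 5, 7} hit every group.
The groups T2, T4, T6, T7 are pairwise disjoint, so any hitting set needs a separate item for each — at least 4. Hence 4 is optimal.

4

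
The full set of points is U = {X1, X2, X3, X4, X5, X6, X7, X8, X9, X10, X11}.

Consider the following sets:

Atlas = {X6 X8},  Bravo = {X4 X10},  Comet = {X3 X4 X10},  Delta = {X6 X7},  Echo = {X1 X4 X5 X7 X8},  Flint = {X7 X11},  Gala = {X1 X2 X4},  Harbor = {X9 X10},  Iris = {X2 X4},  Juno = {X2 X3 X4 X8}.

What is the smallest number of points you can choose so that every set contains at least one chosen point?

4

Take H = {X2, X7, X8, X10}. Each listed set contains at least one of these, so H is a hitting set of size 4.
The sets Atlas, Flint, Gala, Harbor are pairwise disjoint, so any hitting set needs a separate point for each — at least 4. Hence 4 is optimal.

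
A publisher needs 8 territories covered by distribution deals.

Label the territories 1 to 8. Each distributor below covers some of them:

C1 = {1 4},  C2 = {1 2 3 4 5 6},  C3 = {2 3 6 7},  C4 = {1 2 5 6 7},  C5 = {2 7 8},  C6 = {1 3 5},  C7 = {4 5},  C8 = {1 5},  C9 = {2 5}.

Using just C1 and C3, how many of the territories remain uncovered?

Union of C1, C3 = {1, 2, 3, 4, 6, 7}.
Not covered: 5, 8 — 2 territories.

2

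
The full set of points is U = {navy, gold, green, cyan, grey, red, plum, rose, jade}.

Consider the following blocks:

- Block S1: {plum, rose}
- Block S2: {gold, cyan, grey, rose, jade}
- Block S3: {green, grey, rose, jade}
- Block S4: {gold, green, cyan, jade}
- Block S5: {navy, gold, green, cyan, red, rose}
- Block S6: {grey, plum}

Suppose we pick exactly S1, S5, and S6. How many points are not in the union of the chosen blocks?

1

Union of S1, S5, S6 = {navy, gold, green, cyan, grey, red, plum, rose}.
Not covered: jade — 1 point.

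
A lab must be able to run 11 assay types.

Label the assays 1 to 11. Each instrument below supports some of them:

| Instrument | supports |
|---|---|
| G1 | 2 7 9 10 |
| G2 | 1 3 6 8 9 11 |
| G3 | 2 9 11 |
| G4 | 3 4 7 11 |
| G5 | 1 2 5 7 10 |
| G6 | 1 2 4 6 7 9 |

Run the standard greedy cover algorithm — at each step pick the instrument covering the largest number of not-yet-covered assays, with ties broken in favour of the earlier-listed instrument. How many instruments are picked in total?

3

Greedy: pick G2 (covers 6 new) → pick G5 (covers 4 new) → pick G4 (covers 1 new). Total picks: 3.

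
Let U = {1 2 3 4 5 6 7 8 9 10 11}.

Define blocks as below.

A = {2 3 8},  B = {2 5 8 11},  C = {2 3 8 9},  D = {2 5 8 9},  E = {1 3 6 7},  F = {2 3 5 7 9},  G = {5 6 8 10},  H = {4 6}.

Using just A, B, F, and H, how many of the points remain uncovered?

2

Union of A, B, F, H = {2, 3, 4, 5, 6, 7, 8, 9, 11}.
Not covered: 1, 10 — 2 points.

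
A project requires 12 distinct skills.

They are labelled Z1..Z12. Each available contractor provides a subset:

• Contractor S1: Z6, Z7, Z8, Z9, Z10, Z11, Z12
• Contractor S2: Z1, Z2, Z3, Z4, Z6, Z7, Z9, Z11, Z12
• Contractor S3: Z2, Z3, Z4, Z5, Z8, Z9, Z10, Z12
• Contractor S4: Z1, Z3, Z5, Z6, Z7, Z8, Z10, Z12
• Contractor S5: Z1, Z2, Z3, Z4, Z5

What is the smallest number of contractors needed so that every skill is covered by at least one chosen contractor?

2

S2 and S4 together: S2 ∪ S4 = {Z1, Z2, Z3, Z4, Z5, Z6, Z7, Z8, Z9, Z10, Z11, Z12} — every skill is covered.
No single contractor has all 12 skills (the largest, S2, has 9), so 2 is optimal.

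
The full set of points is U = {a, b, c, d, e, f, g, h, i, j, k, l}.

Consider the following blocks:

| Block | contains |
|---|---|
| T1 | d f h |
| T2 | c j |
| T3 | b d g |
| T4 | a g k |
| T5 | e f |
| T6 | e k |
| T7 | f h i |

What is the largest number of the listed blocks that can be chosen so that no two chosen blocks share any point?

4

T2, T3, T6, T7 are pairwise disjoint (T2={c,j}; T3={b,d,g}; T6={e,k}; T7={f,h,i}).
Every remaining block overlaps one of these, and no 5 of the listed blocks are pairwise disjoint, so 4 is the maximum.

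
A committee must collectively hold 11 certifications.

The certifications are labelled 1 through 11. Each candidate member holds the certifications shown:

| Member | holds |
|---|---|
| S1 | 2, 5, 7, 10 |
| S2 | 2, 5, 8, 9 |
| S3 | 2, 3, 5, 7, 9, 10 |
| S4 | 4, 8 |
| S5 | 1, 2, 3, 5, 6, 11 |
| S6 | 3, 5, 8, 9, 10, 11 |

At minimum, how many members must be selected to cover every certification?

3

Take {S3, S4, S5}. Their union is {1, 2, 3, 4, 5, 6, 7, 8, 9, 10, 11}, which is all 11 certifications.
Only S5 contains 1, so S5 is forced; the remaining 5 certifications need at least 2 more members (each remaining member adds at most 3) — so at least 3 members are needed, and 3 is optimal.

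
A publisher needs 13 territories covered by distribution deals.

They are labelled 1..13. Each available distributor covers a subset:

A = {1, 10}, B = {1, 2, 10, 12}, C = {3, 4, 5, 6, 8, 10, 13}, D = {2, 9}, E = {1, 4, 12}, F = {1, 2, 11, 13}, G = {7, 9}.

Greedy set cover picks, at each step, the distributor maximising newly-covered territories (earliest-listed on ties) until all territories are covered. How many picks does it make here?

4

Greedy: pick C (covers 7 new) → pick B (covers 3 new) → pick G (covers 2 new) → pick F (covers 1 new). Total picks: 4.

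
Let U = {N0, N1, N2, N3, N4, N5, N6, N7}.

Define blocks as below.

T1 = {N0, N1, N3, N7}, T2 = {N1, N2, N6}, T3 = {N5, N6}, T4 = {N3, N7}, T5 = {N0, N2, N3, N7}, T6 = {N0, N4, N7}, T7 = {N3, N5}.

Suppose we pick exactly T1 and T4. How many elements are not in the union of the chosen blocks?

4

Union of T1, T4 = {N0, N1, N3, N7}.
Not covered: N2, N4, N5, N6 — 4 elements.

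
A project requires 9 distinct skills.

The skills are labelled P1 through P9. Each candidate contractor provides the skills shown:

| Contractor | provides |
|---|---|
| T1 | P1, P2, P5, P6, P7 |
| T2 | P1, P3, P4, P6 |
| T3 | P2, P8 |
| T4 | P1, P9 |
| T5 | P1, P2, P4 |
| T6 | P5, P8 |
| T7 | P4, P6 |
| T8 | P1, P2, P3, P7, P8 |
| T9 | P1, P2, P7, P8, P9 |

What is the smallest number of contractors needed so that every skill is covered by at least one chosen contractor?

3

Take {T1, T2, T9}. Their union is {P1, P2, P3, P4, P5, P6, P7, P8, P9}, which is all 9 skills.
No 2 of the 9 contractors cover everything (all 36 combinations miss at least one skill), so 3 is optimal.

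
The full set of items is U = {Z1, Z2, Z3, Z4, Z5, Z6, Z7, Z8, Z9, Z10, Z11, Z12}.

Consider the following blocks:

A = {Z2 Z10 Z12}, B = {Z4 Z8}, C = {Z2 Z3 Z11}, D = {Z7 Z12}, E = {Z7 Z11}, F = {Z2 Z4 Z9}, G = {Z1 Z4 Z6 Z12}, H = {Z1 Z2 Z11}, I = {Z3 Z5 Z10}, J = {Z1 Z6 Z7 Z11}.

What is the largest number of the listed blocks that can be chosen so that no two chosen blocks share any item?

4

B, D, H, I are pairwise disjoint (B={Z4,Z8}; D={Z7,Z12}; H={Z1,Z2,Z11}; I={Z3,Z5,Z10}).
Every remaining block overlaps one of these, and no 5 of the listed blocks are pairwise disjoint, so 4 is the maximum.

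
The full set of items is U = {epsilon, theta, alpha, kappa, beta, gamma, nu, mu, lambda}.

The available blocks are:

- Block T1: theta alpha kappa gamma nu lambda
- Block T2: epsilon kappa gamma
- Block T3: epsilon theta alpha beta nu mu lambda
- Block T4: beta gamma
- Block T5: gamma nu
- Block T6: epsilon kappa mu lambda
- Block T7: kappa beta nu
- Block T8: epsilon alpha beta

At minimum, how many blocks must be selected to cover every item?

2

T2 and T3 cover everything between them: the union {epsilon, theta, alpha, kappa, beta, gamma, nu, mu, lambda} is all of U.
No single block has all 9 items (the largest, T3, has 7), so 2 is optimal.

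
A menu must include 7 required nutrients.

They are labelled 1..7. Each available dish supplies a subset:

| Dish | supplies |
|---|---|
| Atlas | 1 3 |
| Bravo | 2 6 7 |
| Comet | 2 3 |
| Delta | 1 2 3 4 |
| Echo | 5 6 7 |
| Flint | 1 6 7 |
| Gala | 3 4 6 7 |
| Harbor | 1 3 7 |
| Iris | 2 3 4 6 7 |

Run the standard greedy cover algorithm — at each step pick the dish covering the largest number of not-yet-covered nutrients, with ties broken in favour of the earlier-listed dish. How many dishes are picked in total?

3

Greedy: pick Iris (covers 5 new) → pick Atlas (covers 1 new) → pick Echo (covers 1 new). Total picks: 3.
(The true minimum cover uses only 2 dishes, so greedy is not optimal here.)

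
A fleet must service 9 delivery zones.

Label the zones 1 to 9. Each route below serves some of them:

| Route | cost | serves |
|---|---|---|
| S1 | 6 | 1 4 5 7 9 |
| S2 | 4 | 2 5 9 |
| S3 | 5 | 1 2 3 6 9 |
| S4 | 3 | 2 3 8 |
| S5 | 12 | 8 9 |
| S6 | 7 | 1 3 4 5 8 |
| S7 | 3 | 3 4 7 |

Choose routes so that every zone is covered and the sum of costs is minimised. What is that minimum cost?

S1, S3, S4 together cover every zone (S1 ∪ S3 ∪ S4 = {1, 2, 3, 4, 5, 6, 7, 8, 9}); total cost 6 + 5 + 3 = 14.
The greedy pick S3, S7, S4, S2 costs 15; no covering selection beats 14.

14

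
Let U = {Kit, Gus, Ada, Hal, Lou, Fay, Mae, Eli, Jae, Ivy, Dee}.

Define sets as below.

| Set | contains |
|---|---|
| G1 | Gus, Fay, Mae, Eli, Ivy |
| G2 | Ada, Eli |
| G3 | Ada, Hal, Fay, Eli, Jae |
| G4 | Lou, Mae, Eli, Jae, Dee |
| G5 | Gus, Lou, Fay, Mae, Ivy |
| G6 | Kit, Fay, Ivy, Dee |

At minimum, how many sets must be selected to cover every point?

Take {G3, G5, G6}. Their union is {Kit, Gus, Ada, Hal, Lou, Fay, Mae, Eli, Jae, Ivy, Dee}, which is all 11 points.
Each set has at most 5 points, and 2·5 = 10 < 11 — so at least 3 sets are needed, and 3 is optimal.

3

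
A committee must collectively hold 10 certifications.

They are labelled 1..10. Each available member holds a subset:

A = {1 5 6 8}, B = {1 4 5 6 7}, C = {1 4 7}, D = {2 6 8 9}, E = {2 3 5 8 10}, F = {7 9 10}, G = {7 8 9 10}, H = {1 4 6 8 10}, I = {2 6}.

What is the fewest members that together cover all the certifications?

3

C and D and E together: C ∪ D ∪ E = {1, 2, 3, 4, 5, 6, 7, 8, 9, 10} — every certification is covered.
Only E contains 3, so E is forced; the remaining 5 certifications need at least 2 more members (each remaining member adds at most 4) — so at least 3 members are needed, and 3 is optimal.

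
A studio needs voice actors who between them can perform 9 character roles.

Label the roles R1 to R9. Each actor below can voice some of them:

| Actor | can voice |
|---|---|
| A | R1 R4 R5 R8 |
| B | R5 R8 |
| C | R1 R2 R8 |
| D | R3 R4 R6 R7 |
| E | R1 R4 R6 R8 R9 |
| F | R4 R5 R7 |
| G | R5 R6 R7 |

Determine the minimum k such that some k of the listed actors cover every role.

4

B and C and D and E together: B ∪ C ∪ D ∪ E = {R1, R2, R3, R4, R5, R6, R7, R8, R9} — every role is covered.
No 3 of the 7 actors cover everything (all 35 combinations miss at least one role), so 4 is optimal.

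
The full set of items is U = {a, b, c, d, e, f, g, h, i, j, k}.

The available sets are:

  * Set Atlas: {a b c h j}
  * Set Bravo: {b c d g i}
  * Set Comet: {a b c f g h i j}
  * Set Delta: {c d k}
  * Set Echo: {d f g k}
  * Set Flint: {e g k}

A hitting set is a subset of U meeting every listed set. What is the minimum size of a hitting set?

2

The 2 items {c, k} hit every set.
The sets Atlas, Echo are pairwise disjoint, so any hitting set needs a separate item for each — at least 2. Hence 2 is optimal.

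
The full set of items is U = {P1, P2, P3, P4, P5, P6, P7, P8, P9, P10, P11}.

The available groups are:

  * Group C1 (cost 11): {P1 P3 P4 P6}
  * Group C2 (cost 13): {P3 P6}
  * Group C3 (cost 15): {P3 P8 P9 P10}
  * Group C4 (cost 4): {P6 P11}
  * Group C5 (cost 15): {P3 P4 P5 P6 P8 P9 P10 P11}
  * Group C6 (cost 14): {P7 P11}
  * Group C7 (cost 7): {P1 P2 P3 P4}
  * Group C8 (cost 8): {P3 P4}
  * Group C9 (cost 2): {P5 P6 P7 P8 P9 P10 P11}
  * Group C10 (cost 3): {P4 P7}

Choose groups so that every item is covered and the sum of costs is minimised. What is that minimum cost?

C7, C9 together cover every item (C7 ∪ C9 = {P1, P2, P3, P4, P5, P6, P7, P8, P9, P10, P11}); total cost 7 + 2 = 9.
No covering selection has total cost below 9.

9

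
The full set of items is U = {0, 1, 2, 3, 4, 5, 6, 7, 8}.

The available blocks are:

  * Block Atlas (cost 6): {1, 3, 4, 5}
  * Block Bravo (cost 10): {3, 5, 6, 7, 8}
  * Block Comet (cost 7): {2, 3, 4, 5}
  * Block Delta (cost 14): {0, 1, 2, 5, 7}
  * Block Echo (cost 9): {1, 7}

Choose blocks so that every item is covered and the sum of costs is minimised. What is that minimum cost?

30

Atlas, Bravo, Delta together cover every item (Atlas ∪ Bravo ∪ Delta = {0, 1, 2, 3, 4, 5, 6, 7, 8}); total cost 6 + 10 + 14 = 30.
The greedy pick Atlas, Bravo, Comet, Delta costs 37; no covering selection beats 30.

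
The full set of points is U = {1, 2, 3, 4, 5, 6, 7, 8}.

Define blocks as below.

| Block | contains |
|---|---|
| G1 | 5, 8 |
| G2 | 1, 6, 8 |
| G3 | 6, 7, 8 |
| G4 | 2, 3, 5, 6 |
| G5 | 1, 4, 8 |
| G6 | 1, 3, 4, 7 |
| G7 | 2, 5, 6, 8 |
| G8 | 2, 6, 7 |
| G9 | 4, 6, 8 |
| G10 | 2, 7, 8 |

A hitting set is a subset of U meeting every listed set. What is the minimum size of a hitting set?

3

H = {3, 6, 8} meets every block (each contains at least one member of H), and |H| = 3.
No choice of 2 points meets every block, so 3 is the minimum.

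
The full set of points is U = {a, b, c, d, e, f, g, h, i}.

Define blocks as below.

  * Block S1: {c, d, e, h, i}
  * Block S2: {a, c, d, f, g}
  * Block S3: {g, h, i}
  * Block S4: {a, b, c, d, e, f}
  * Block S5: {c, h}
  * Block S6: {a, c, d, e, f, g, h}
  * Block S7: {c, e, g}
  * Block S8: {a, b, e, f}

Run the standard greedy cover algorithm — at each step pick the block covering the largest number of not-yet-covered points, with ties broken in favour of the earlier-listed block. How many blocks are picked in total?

3

Greedy: pick S6 (covers 7 new) → pick S1 (covers 1 new) → pick S4 (covers 1 new). Total picks: 3.
(The true minimum cover uses only 2 blocks, so greedy is not optimal here.)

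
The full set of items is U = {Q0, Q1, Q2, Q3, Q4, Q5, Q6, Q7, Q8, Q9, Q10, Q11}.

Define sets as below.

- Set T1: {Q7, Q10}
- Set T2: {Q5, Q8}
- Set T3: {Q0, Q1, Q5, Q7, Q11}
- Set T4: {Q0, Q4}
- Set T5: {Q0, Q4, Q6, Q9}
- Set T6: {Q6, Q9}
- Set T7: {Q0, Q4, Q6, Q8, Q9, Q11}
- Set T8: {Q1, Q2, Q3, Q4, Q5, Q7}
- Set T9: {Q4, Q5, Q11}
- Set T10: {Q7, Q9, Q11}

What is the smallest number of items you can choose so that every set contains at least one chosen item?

4

H = {Q4, Q5, Q7, Q9} meets every set (each contains at least one member of H), and |H| = 4.
The sets T1, T2, T4, T6 are pairwise disjoint, so any hitting set needs a separate item for each — at least 4. Hence 4 is optimal.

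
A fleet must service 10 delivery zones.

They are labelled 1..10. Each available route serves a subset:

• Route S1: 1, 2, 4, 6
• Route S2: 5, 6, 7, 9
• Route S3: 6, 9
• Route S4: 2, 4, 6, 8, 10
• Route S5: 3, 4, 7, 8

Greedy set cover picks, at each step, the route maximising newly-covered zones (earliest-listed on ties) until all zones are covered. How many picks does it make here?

Greedy: pick S4 (covers 5 new) → pick S2 (covers 3 new) → pick S1 (covers 1 new) → pick S5 (covers 1 new). Total picks: 4.

4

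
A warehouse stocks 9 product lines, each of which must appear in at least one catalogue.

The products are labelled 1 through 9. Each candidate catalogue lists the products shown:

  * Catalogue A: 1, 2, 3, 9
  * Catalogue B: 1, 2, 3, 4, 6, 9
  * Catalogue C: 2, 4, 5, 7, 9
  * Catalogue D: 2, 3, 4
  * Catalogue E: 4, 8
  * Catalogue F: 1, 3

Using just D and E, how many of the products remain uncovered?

Union of D, E = {2, 3, 4, 8}.
Not covered: 1, 5, 6, 7, 9 — 5 products.

5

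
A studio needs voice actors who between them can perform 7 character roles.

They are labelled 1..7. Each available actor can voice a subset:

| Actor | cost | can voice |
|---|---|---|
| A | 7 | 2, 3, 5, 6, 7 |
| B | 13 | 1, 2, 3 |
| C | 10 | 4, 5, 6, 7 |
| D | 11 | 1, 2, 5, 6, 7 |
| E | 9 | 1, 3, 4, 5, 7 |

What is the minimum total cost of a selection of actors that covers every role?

A, E together cover every role (A ∪ E = {1, 2, 3, 4, 5, 6, 7}); total cost 7 + 9 = 16.
No covering selection has total cost below 16.

16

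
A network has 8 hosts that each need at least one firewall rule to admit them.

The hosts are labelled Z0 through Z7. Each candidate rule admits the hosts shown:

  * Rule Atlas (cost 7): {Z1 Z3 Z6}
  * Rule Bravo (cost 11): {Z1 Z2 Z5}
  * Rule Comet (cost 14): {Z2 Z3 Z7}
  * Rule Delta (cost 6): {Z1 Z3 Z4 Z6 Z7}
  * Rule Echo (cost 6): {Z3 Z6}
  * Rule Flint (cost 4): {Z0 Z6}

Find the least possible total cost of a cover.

Bravo, Delta, Flint together cover every host (Bravo ∪ Delta ∪ Flint = {Z0, Z1, Z2, Z3, Z4, Z5, Z6, Z7}); total cost 11 + 6 + 4 = 21.
No covering selection has total cost below 21.

21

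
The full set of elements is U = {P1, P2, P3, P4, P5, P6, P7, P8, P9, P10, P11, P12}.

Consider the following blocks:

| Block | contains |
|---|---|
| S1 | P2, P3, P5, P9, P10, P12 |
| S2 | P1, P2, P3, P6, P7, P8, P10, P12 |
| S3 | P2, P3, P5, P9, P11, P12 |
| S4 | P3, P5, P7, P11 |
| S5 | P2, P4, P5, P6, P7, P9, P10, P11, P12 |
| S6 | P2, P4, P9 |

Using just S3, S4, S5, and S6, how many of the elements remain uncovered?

Union of S3, S4, S5, S6 = {P2, P3, P4, P5, P6, P7, P9, P10, P11, P12}.
Not covered: P1, P8 — 2 elements.

2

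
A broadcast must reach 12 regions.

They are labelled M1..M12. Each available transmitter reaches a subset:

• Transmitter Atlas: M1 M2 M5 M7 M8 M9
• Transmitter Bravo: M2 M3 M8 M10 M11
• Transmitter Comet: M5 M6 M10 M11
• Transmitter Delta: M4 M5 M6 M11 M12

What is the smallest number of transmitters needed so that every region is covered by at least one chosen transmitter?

3

Atlas and Bravo and Delta together: Atlas ∪ Bravo ∪ Delta = {M1, M2, M3, M4, M5, M6, M7, M8, M9, M10, M11, M12} — every region is covered.
Only Atlas contains M1, so Atlas is forced; the remaining 6 regions need at least 2 more transmitters (each remaining transmitter adds at most 4) — so at least 3 transmitters are needed, and 3 is optimal.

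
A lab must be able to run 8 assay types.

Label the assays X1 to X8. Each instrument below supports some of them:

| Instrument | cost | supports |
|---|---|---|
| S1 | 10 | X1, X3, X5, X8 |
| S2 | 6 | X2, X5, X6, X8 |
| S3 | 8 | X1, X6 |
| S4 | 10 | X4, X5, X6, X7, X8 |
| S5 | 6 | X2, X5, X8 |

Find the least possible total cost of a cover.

S1, S2, S4 together cover every assay (S1 ∪ S2 ∪ S4 = {X1, X2, X3, X4, X5, X6, X7, X8}); total cost 10 + 6 + 10 = 26.
No covering selection has total cost below 26.

26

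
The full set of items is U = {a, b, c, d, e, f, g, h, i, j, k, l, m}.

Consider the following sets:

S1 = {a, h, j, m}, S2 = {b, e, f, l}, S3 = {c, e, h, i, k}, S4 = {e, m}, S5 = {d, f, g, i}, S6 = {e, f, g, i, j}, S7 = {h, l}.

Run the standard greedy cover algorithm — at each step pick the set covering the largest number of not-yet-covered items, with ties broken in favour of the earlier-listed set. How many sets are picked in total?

Greedy: pick S3 (covers 5 new) → pick S1 (covers 3 new) → pick S2 (covers 3 new) → pick S5 (covers 2 new). Total picks: 4.

4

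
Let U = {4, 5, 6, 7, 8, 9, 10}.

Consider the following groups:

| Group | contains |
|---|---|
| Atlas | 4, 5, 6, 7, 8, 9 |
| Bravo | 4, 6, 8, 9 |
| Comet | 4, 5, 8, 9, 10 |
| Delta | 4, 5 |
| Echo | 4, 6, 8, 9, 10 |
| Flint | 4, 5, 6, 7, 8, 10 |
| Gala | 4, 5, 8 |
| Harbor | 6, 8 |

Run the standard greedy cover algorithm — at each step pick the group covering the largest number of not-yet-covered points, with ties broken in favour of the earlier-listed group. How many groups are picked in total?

2

Greedy: pick Atlas (covers 6 new) → pick Comet (covers 1 new). Total picks: 2.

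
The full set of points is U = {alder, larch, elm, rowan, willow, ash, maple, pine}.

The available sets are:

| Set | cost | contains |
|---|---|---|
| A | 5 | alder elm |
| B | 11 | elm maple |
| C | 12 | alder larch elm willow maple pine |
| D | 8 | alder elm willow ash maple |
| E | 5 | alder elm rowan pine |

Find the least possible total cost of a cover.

25

C, D, E together cover every point (C ∪ D ∪ E = {alder, larch, elm, rowan, willow, ash, maple, pine}); total cost 12 + 8 + 5 = 25.
No covering selection has total cost below 25.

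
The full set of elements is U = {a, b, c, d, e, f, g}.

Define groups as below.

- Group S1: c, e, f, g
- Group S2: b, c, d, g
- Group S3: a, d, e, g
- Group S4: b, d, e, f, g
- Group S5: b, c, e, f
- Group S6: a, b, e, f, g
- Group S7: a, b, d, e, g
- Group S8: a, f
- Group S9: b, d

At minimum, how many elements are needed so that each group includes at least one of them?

Take H = {d, f}. Each listed group contains at least one of these, so H is a hitting set of size 2.
The groups S2, S8 are pairwise disjoint, so any hitting set needs a separate element for each — at least 2. Hence 2 is optimal.

2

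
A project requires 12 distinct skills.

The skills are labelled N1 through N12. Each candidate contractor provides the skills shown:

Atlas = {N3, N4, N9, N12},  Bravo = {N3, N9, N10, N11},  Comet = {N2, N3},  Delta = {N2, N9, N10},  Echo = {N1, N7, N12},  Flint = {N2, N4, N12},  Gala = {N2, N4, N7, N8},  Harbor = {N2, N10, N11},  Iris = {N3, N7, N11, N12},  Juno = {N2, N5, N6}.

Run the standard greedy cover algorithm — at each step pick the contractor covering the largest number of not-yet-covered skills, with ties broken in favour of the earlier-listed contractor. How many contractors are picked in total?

5

Greedy: pick Atlas (covers 4 new) → pick Gala (covers 3 new) → pick Bravo (covers 2 new) → pick Juno (covers 2 new) → pick Echo (covers 1 new). Total picks: 5.
(The true minimum cover uses only 4 contractors, so greedy is not optimal here.)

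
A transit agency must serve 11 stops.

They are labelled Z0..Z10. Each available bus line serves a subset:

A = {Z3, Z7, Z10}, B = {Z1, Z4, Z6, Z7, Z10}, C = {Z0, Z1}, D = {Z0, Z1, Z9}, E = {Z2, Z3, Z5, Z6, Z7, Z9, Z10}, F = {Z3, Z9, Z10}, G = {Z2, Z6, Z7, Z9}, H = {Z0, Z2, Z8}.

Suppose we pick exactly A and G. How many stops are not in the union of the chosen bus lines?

Union of A, G = {Z2, Z3, Z6, Z7, Z9, Z10}.
Not covered: Z0, Z1, Z4, Z5, Z8 — 5 stops.

5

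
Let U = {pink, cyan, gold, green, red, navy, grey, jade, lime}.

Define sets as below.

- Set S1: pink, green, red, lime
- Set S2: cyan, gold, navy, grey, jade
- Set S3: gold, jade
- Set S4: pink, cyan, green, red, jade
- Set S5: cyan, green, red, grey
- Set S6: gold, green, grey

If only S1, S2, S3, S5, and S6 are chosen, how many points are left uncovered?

0

Union of S1, S2, S3, S5, S6 = {pink, cyan, gold, green, red, navy, grey, jade, lime} — that's every point, so 0 are uncovered.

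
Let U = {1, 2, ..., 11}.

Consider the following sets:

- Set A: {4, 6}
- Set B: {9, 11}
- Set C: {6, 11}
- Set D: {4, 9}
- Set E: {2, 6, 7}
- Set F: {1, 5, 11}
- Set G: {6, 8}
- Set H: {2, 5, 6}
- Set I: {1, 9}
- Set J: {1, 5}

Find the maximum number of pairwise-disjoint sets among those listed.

D, E, J are pairwise disjoint (D={4,9}; E={2,6,7}; J={1,5}).
Every remaining set overlaps one of these, and no 4 of the listed sets are pairwise disjoint, so 3 is the maximum.

3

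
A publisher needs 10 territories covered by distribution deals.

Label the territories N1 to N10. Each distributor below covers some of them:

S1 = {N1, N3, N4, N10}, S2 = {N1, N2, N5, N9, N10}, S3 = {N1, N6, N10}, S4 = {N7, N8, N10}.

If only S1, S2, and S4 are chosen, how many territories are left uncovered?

Union of S1, S2, S4 = {N1, N2, N3, N4, N5, N7, N8, N9, N10}.
Not covered: N6 — 1 territory.

1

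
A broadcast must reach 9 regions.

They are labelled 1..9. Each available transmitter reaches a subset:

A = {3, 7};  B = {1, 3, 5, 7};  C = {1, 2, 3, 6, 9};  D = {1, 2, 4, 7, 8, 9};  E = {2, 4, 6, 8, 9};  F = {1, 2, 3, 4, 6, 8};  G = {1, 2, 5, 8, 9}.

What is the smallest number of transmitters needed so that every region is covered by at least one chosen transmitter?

B and E together: B ∪ E = {1, 2, 3, 4, 5, 6, 7, 8, 9} — every region is covered.
No single transmitter has all 9 regions (the largest, D, has 6), so 2 is optimal.

2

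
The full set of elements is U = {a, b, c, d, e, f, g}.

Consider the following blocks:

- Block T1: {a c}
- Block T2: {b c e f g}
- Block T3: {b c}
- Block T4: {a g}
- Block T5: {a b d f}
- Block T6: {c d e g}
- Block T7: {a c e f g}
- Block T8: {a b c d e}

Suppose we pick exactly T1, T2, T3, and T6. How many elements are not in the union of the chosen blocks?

Union of T1, T2, T3, T6 = {a, b, c, d, e, f, g} — that's every element, so 0 are uncovered.

0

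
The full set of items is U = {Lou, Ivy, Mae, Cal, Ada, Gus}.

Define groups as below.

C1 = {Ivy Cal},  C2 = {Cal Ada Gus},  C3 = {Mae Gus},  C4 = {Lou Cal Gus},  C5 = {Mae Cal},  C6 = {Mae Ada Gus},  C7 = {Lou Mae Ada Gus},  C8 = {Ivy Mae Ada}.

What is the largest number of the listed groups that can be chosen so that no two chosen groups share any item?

C1, C3 are pairwise disjoint (C1={Ivy,Cal}; C3={Mae,Gus}).
Every remaining group overlaps one of these, and no 3 of the listed groups are pairwise disjoint, so 2 is the maximum.

2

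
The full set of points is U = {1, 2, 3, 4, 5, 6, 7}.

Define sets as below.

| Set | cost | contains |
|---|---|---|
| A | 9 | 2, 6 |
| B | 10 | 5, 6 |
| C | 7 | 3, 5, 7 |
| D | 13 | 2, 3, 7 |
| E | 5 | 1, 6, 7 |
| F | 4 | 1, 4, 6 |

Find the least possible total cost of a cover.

20

A, C, F together cover every point (A ∪ C ∪ F = {1, 2, 3, 4, 5, 6, 7}); total cost 9 + 7 + 4 = 20.
No covering selection has total cost below 20.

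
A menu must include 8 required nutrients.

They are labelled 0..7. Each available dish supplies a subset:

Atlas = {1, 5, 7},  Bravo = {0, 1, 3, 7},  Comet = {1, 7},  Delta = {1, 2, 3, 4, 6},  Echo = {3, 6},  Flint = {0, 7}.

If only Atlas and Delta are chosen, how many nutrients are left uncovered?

Union of Atlas, Delta = {1, 2, 3, 4, 5, 6, 7}.
Not covered: 0 — 1 nutrient.

1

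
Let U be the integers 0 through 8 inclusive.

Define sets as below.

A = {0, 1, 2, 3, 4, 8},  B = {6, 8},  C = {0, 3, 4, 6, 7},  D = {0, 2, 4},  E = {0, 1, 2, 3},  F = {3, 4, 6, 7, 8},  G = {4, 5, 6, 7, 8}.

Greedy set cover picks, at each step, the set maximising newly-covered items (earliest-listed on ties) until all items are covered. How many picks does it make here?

2

Greedy: pick A (covers 6 new) → pick G (covers 3 new). Total picks: 2.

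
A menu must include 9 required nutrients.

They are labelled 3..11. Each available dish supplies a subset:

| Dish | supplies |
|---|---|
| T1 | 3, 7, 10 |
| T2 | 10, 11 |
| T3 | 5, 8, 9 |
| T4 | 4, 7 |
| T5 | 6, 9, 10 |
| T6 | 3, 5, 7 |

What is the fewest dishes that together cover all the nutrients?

5

Take {T2, T3, T4, T5, T6}. Their union is {3, 4, 5, 6, 7, 8, 9, 10, 11}, which is all 9 nutrients.
No 4 of the 6 dishes cover everything (all 15 combinations miss at least one nutrient), so 5 is optimal.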